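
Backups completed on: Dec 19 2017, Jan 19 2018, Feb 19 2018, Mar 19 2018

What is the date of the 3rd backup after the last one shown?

Jun 19 2018

Gaps: 31, 31, 28 days — not constant. Every event is on the 19th of the month.
Pattern: the 19th of each month.
April 2018: Apr 19 2018.
Next: May 2018 → May 19 2018.
June 2018: Jun 19 2018.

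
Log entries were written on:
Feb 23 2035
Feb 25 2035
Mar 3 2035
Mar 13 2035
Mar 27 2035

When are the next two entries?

Gaps: 2, 6, 10, 14 days — each gap is 4 larger than the previous one.
Next gap: 18 days. Mar 27 2035 + 18 days = Apr 14 2035.
Next gap: 22 days. Apr 14 2035 + 22 days = May 6 2035.

Apr 14 2035, May 6 2035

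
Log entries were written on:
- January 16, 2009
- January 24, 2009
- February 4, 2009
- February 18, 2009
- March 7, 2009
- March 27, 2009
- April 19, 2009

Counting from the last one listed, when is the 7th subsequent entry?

Gaps: 8, 11, 14, 17, 20, 23 days — each gap is 3 larger than the previous one.
Next gap: 26 days. April 19, 2009 + 26 days = May 15, 2009.
Next gap: 29 days. May 15, 2009 + 29 days = June 13, 2009.
Next gap: 32 days. June 13, 2009 + 32 days = July 15, 2009.
Next gap: 35 days. July 15, 2009 + 35 days = August 19, 2009.
Next gap: 38 days. August 19, 2009 + 38 days = September 26, 2009.
Next gap: 41 days. September 26, 2009 + 41 days = November 6, 2009.
Next gap: 44 days. November 6, 2009 + 44 days = December 20, 2009.

December 20, 2009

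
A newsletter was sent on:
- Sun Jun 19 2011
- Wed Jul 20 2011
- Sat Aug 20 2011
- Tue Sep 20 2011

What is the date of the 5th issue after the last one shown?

Every event comes 31 days after the last (31, 31, 31).
Tue Sep 20 2011 + 31 days = Fri Oct 21 2011.
Fri Oct 21 2011 + 31 days = Mon Nov 21 2011.
Mon Nov 21 2011 + 31 days = Thu Dec 22 2011.
Thu Dec 22 2011 + 31 days = Sun Jan 22 2012.
Sun Jan 22 2012 + 31 days = Wed Feb 22 2012.

Wed Feb 22 2012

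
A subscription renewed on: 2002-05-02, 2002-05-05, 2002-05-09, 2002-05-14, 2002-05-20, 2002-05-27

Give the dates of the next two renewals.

Intervals are 3, 4, 5, 6, 7 days — an arithmetic progression with common difference 1.
Next gap: 8 days. 2002-05-27 + 8 days = 2002-06-04.
Next gap: 9 days. 2002-06-04 + 9 days = 2002-06-13.

2002-06-04, 2002-06-13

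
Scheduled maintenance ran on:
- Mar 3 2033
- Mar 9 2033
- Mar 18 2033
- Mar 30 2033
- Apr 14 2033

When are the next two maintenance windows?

May 2 2033, May 23 2033

Intervals are 6, 9, 12, 15 days — an arithmetic progression with common difference 3.
Next gap: 18 days. Apr 14 2033 + 18 days = May 2 2033.
Next gap: 21 days. May 2 2033 + 21 days = May 23 2033.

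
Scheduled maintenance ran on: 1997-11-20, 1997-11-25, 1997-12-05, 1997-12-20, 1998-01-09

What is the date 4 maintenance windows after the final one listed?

Gaps: 5, 10, 15, 20 days — each gap is 5 larger than the previous one.
Next gap: 25 days. 1998-01-09 + 25 days = 1998-02-03.
Next gap: 30 days. 1998-02-03 + 30 days = 1998-03-05.
Next gap: 35 days. 1998-03-05 + 35 days = 1998-04-09.
Next gap: 40 days. 1998-04-09 + 40 days = 1998-05-19.

1998-05-19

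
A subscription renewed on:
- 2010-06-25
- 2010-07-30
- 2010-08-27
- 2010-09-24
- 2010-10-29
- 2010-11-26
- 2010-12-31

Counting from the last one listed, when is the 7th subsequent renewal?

2011-07-29

All Fridays; the gaps (35, 28, 28, 35, 28, 35) vary with month length.
This is the last Friday of each month.
Last Friday of January 2011: 2011-01-28.
Last Friday of February 2011: 2011-02-25.
March 2011 ends with Friday 2011-03-25.
April 2011 ends with Friday 2011-04-29.
May 2011 ends with Friday 2011-05-27.
Last Friday of June 2011: 2011-06-24.
July 2011 ends with Friday 2011-07-29.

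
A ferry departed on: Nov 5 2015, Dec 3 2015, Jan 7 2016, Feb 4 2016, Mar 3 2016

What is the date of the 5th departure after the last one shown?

All dates are Thursdays, 28, 35, 28, 28 days apart.
Specifically, the 1st Thursday of each month.
April 2016 — 1st Thursday is Apr 7 2016.
May 2016 — 1st Thursday is May 5 2016.
1st Thursday of June 2016: Jun 2 2016.
1st Thursday of July 2016: Jul 7 2016.
1st Thursday of August 2016: Aug 4 2016.

Aug 4 2016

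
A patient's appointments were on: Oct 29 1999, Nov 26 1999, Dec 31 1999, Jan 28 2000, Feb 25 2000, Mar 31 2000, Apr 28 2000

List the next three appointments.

All Fridays; the gaps (28, 35, 28, 28, 35, 28) vary with month length.
This is the last Friday of each month.
May 2000 ends with Friday May 26 2000.
Last Friday of June 2000: Jun 30 2000.
Last Friday of July 2000: Jul 28 2000.

May 26 2000, Jun 30 2000, Jul 28 2000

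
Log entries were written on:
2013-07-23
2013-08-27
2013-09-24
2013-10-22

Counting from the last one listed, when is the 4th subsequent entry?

2014-02-25

All dates are Tuesdays, 35, 28, 28 days apart.
Specifically, the 4th Tuesday of each month.
November 2013 — 4th Tuesday is 2013-11-26.
December 2013 — 4th Tuesday is 2013-12-24.
January 2014 — 4th Tuesday is 2014-01-28.
4th Tuesday of February 2014: 2014-02-25.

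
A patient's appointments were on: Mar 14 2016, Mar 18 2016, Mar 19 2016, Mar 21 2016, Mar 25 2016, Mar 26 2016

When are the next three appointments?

Mar 28 2016, Apr 1 2016, Apr 2 2016

Every event lands on a Monday or Friday or Saturday (gaps cycle 4, 1, 2, 4, 1).
So the schedule is: every Monday, Friday and Saturday.
The following Monday is Mar 28 2016.
The following Friday is Apr 1 2016.
The following Saturday is Apr 2 2016.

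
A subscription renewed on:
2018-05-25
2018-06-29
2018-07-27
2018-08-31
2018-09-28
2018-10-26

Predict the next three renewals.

All Fridays; the gaps (35, 28, 35, 28, 28) vary with month length.
This is the last Friday of each month.
Last Friday of November 2018: 2018-11-30.
Last Friday of December 2018: 2018-12-28.
Last Friday of January 2019: 2019-01-25.

2018-11-30, 2018-12-28, 2019-01-25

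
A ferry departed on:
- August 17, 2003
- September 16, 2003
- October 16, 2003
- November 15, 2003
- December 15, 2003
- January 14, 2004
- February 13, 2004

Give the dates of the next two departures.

Gaps between consecutive events: 30, 30, 30, 30, 30, 30 days — a constant 30-day interval.
February 13, 2004 + 30 days = March 14, 2004.
March 14, 2004 + 30 days = April 13, 2004.

March 14, 2004; April 13, 2004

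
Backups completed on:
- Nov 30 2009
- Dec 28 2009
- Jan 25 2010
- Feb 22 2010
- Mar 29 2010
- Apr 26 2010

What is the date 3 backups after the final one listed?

These are Mondays with 28, 28, 28, 35, 28-day gaps.
Each is the final Monday of its month — Nov 30 2009 is past the 28th, so '4th Monday' doesn't fit.
Last Monday of May 2010: May 31 2010.
June 2010 ends with Monday Jun 28 2010.
Last Monday of July 2010: Jul 26 2010.

Jul 26 2010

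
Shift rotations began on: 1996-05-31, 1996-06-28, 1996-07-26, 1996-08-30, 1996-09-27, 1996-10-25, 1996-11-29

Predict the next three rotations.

1996-12-27, 1997-01-31, 1997-02-28

All Fridays; the gaps (28, 28, 35, 28, 28, 35) vary with month length.
This is the last Friday of each month.
December 1996 ends with Friday 1996-12-27.
Last Friday of January 1997: 1997-01-31.
February 1997 ends with Friday 1997-02-28.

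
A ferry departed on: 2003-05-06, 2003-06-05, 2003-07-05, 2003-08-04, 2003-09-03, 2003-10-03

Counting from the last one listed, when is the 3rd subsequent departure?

Gaps between consecutive events: 30, 30, 30, 30, 30 days — a constant 30-day interval.
2003-10-03 + 30 days = 2003-11-02.
2003-11-02 + 30 days = 2003-12-02.
2003-12-02 + 30 days = 2004-01-01.

2004-01-01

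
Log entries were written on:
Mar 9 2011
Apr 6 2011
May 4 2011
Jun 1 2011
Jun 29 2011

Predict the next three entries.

Every event comes 28 days after the last (28, 28, 28, 28).
Jun 29 2011 + 28 days = Jul 27 2011.
Jul 27 2011 + 28 days = Aug 24 2011.
Aug 24 2011 + 28 days = Sep 21 2011.

Jul 27 2011, Aug 24 2011, Sep 21 2011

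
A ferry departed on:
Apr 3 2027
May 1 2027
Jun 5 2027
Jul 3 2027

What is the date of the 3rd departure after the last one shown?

All dates are Saturdays, 28, 35, 28 days apart.
Specifically, the 1st Saturday of each month.
August 2027 — 1st Saturday is Aug 7 2027.
1st Saturday of September 2027: Sep 4 2027.
1st Saturday of October 2027: Oct 2 2027.

Oct 2 2027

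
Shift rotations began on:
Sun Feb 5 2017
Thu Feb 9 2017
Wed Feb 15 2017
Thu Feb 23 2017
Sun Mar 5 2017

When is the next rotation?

Fri Mar 17 2017

Intervals are 4, 6, 8, 10 days — an arithmetic progression with common difference 2.
Next gap: 12 days. Sun Mar 5 2017 + 12 days = Fri Mar 17 2017.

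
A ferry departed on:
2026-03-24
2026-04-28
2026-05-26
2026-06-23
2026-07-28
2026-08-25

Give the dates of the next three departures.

2026-09-22, 2026-10-27, 2026-11-24

Gaps: 35, 28, 28, 35, 28 days — a mix of 28 and 35. Every date is a Tuesday.
Each is the 4th Tuesday of its month.
4th Tuesday of September 2026: 2026-09-22.
4th Tuesday of October 2026: 2026-10-27.
4th Tuesday of November 2026: 2026-11-24.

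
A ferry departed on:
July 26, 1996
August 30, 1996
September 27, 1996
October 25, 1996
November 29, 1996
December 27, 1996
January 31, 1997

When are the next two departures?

February 28, 1997; March 28, 1997

Every date is a Friday; gaps 35, 28, 28, 35, 28, 35 days.
Each is the last Friday of its month (at least one falls on the 29th or later, ruling out '4th Friday').
Last Friday of February 1997: February 28, 1997.
March 1997 ends with Friday March 28, 1997.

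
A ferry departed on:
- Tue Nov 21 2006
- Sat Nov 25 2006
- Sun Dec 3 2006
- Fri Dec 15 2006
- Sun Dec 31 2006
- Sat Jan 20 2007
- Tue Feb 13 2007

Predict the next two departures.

Intervals are 4, 8, 12, 16, 20, 24 days — an arithmetic progression with common difference 4.
Next gap: 28 days. Tue Feb 13 2007 + 28 days = Tue Mar 13 2007.
Next gap: 32 days. Tue Mar 13 2007 + 32 days = Sat Apr 14 2007.

Tue Mar 13 2007, Sat Apr 14 2007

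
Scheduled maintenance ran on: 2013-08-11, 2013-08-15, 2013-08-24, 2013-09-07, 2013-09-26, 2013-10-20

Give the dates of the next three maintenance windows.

The spacing grows by 5 each time: 4, 9, 14, 19, 24 days.
Next gap: 29 days. 2013-10-20 + 29 days = 2013-11-18.
Next gap: 34 days. 2013-11-18 + 34 days = 2013-12-22.
Next gap: 39 days. 2013-12-22 + 39 days = 2014-01-30.

2013-11-18, 2013-12-22, 2014-01-30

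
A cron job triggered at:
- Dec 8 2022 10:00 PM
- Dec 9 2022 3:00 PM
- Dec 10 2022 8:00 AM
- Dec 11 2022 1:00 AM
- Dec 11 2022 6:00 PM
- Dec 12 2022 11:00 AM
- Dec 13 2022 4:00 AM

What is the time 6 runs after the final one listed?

Spacing: 17, 17, 17, 17, 17, 17 h — constant 17 h.
Dec 13 2022 4:00 AM + 17 h = Dec 13 2022 9:00 PM.
Dec 13 2022 9:00 PM + 17 h = Dec 14 2022 2:00 PM.
Dec 14 2022 2:00 PM + 17 h = Dec 15 2022 7:00 AM.
Dec 15 2022 7:00 AM + 17 h = Dec 16 2022 12:00 AM.
Dec 16 2022 12:00 AM + 17 h = Dec 16 2022 5:00 PM.
Dec 16 2022 5:00 PM + 17 h = Dec 17 2022 10:00 AM.

Dec 17 2022 10:00 AM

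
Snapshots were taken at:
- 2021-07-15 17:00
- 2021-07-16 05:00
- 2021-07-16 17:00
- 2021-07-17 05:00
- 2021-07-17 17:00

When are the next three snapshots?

The interval is a steady 12 hours (12, 12, 12, 12).
2021-07-17 17:00 + 12 h = 2021-07-18 05:00.
2021-07-18 05:00 + 12 h = 2021-07-18 17:00.
2021-07-18 17:00 + 12 h = 2021-07-19 05:00.

2021-07-18 05:00, 2021-07-18 17:00, 2021-07-19 05:00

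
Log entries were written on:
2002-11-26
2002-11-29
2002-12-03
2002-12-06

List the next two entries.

2002-12-10, 2002-12-13

Gaps: 3, 4, 3 days — not constant, but cyclic with period 2.
The events fall on every Tuesday and Friday.
The following Tuesday is 2002-12-10.
The following Friday is 2002-12-13.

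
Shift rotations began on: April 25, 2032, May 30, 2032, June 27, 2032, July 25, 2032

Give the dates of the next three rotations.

August 29, 2032; September 26, 2032; October 31, 2032

These are Sundays with 35, 28, 28-day gaps.
Each is the final Sunday of its month — May 30, 2032 is past the 28th, so '4th Sunday' doesn't fit.
Last Sunday of August 2032: August 29, 2032.
September 2032 ends with Sunday September 26, 2032.
Last Sunday of October 2032: October 31, 2032.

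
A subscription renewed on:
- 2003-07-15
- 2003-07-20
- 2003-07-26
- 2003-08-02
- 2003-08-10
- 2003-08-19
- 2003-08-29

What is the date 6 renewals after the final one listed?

2003-11-18

Gaps: 5, 6, 7, 8, 9, 10 days — each gap is 1 larger than the previous one.
Next gap: 11 days. 2003-08-29 + 11 days = 2003-09-09.
Next gap: 12 days. 2003-09-09 + 12 days = 2003-09-21.
Next gap: 13 days. 2003-09-21 + 13 days = 2003-10-04.
Next gap: 14 days. 2003-10-04 + 14 days = 2003-10-18.
Next gap: 15 days. 2003-10-18 + 15 days = 2003-11-02.
Next gap: 16 days. 2003-11-02 + 16 days = 2003-11-18.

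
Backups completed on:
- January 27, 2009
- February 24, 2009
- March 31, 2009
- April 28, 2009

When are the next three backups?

May 26, 2009; June 30, 2009; July 28, 2009

All Tuesdays; the gaps (28, 35, 28) vary with month length.
This is the last Tuesday of each month.
May 2009 ends with Tuesday May 26, 2009.
June 2009 ends with Tuesday June 30, 2009.
July 2009 ends with Tuesday July 28, 2009.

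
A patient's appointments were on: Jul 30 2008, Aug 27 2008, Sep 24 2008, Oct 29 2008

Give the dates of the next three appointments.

Nov 26 2008, Dec 31 2008, Jan 28 2009

These are Wednesdays with 28, 28, 35-day gaps.
Each is the final Wednesday of its month — Jul 30 2008 is past the 28th, so '4th Wednesday' doesn't fit.
November 2008 ends with Wednesday Nov 26 2008.
December 2008 ends with Wednesday Dec 31 2008.
Last Wednesday of January 2009: Jan 28 2009.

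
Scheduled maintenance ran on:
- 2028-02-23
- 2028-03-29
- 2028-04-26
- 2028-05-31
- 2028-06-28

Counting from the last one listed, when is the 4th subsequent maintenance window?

2028-10-25

Every date is a Wednesday; gaps 35, 28, 35, 28 days.
Each is the last Wednesday of its month (at least one falls on the 29th or later, ruling out '4th Wednesday').
Last Wednesday of July 2028: 2028-07-26.
August 2028 ends with Wednesday 2028-08-30.
Last Wednesday of September 2028: 2028-09-27.
October 2028 ends with Wednesday 2028-10-25.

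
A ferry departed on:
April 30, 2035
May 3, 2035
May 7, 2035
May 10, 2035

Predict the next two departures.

May 14, 2035; May 17, 2035

The gap pattern 3, 4, 3 repeats every 2 events.
These are the Mondays and Thursdays of each week.
Next Monday: May 14, 2035.
The following Thursday is May 17, 2035.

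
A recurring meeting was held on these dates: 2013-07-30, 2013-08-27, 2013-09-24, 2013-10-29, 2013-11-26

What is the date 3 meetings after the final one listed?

2014-02-25

Every date is a Tuesday; gaps 28, 28, 35, 28 days.
Each is the last Tuesday of its month (at least one falls on the 29th or later, ruling out '4th Tuesday').
December 2013 ends with Tuesday 2013-12-31.
Last Tuesday of January 2014: 2014-01-28.
Last Tuesday of February 2014: 2014-02-25.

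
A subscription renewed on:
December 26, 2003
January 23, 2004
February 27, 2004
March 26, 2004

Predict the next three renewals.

Gaps: 28, 35, 28 days — a mix of 28 and 35. Every date is a Friday.
Each is the 4th Friday of its month.
April 2004 — 4th Friday is April 23, 2004.
4th Friday of May 2004: May 28, 2004.
June 2004 — 4th Friday is June 25, 2004.

April 23, 2004; May 28, 2004; June 25, 2004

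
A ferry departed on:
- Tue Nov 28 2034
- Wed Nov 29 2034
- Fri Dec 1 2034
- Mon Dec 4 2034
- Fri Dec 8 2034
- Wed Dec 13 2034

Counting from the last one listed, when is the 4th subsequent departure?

Gaps: 1, 2, 3, 4, 5 days — each gap is 1 larger than the previous one.
Next gap: 6 days. Wed Dec 13 2034 + 6 days = Tue Dec 19 2034.
Next gap: 7 days. Tue Dec 19 2034 + 7 days = Tue Dec 26 2034.
Next gap: 8 days. Tue Dec 26 2034 + 8 days = Wed Jan 3 2035.
Next gap: 9 days. Wed Jan 3 2035 + 9 days = Fri Jan 12 2035.

Fri Jan 12 2035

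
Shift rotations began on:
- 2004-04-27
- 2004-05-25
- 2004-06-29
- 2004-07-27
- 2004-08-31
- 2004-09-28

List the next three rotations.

2004-10-26, 2004-11-30, 2004-12-28

Every date is a Tuesday; gaps 28, 35, 28, 35, 28 days.
Each is the last Tuesday of its month (at least one falls on the 29th or later, ruling out '4th Tuesday').
Last Tuesday of October 2004: 2004-10-26.
November 2004 ends with Tuesday 2004-11-30.
Last Tuesday of December 2004: 2004-12-28.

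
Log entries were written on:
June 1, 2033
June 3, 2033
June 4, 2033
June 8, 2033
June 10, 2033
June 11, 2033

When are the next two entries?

June 15, 2033; June 17, 2033

Every event lands on a Wednesday or Friday or Saturday (gaps cycle 2, 1, 4, 2, 1).
So the schedule is: every Wednesday, Friday and Saturday.
Next Wednesday: June 15, 2033.
The following Friday is June 17, 2033.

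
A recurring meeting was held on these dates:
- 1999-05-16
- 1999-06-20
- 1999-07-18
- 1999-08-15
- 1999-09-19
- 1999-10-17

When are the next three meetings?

These are Sundays at 28- or 35-day spacing (35, 28, 28, 35, 28).
The pattern: 3rd Sunday of the month.
3rd Sunday of November 1999: 1999-11-21.
3rd Sunday of December 1999: 1999-12-19.
January 2000 — 3rd Sunday is 2000-01-16.

1999-11-21, 1999-12-19, 2000-01-16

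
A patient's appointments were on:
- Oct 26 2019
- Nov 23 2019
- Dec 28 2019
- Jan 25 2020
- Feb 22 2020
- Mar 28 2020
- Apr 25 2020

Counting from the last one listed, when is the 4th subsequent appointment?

Aug 22 2020

These are Saturdays at 28- or 35-day spacing (28, 35, 28, 28, 35, 28).
The pattern: 4th Saturday of the month.
May 2020 — 4th Saturday is May 23 2020.
4th Saturday of June 2020: Jun 27 2020.
4th Saturday of July 2020: Jul 25 2020.
4th Saturday of August 2020: Aug 22 2020.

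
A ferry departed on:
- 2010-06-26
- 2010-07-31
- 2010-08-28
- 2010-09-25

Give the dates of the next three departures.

2010-10-30, 2010-11-27, 2010-12-25

These are Saturdays with 35, 28, 28-day gaps.
Each is the final Saturday of its month — 2010-07-31 is past the 28th, so '4th Saturday' doesn't fit.
October 2010 ends with Saturday 2010-10-30.
Last Saturday of November 2010: 2010-11-27.
Last Saturday of December 2010: 2010-12-25.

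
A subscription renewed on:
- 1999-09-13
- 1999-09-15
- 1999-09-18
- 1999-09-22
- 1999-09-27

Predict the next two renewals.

Intervals are 2, 3, 4, 5 days — an arithmetic progression with common difference 1.
Next gap: 6 days. 1999-09-27 + 6 days = 1999-10-03.
Next gap: 7 days. 1999-10-03 + 7 days = 1999-10-10.

1999-10-03, 1999-10-10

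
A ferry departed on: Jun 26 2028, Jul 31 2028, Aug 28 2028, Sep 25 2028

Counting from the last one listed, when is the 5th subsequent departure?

Feb 26 2029

All Mondays; the gaps (35, 28, 28) vary with month length.
This is the last Monday of each month.
Last Monday of October 2028: Oct 30 2028.
November 2028 ends with Monday Nov 27 2028.
December 2028 ends with Monday Dec 25 2028.
January 2029 ends with Monday Jan 29 2029.
Last Monday of February 2029: Feb 26 2029.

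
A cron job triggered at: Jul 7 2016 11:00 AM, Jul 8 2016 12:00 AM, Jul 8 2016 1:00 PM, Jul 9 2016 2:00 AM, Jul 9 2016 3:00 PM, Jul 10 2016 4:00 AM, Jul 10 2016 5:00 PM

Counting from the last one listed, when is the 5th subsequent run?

Gaps: 13, 13, 13, 13, 13, 13 hours — each event is 13 hours after the previous one.
Jul 10 2016 5:00 PM + 13 h = Jul 11 2016 6:00 AM.
Jul 11 2016 6:00 AM + 13 h = Jul 11 2016 7:00 PM.
Jul 11 2016 7:00 PM + 13 h = Jul 12 2016 8:00 AM.
Jul 12 2016 8:00 AM + 13 h = Jul 12 2016 9:00 PM.
Jul 12 2016 9:00 PM + 13 h = Jul 13 2016 10:00 AM.

Jul 13 2016 10:00 AM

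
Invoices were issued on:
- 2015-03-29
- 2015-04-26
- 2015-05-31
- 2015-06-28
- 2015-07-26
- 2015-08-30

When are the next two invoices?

All Sundays; the gaps (28, 35, 28, 28, 35) vary with month length.
This is the last Sunday of each month.
September 2015 ends with Sunday 2015-09-27.
October 2015 ends with Sunday 2015-10-25.

2015-09-27, 2015-10-25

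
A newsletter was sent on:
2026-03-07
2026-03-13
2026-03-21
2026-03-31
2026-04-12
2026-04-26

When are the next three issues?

2026-05-12, 2026-05-30, 2026-06-19

Gaps: 6, 8, 10, 12, 14 days — each gap is 2 larger than the previous one.
Next gap: 16 days. 2026-04-26 + 16 days = 2026-05-12.
Next gap: 18 days. 2026-05-12 + 18 days = 2026-05-30.
Next gap: 20 days. 2026-05-30 + 20 days = 2026-06-19.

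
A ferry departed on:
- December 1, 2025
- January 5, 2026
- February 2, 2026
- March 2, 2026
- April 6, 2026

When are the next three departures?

May 4, 2026; June 1, 2026; July 6, 2026

These are Mondays at 28- or 35-day spacing (35, 28, 28, 35).
The pattern: 1st Monday of the month.
May 2026 — 1st Monday is May 4, 2026.
June 2026 — 1st Monday is June 1, 2026.
July 2026 — 1st Monday is July 6, 2026.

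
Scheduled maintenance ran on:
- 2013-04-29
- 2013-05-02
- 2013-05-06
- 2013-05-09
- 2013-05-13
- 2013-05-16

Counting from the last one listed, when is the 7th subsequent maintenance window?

Every event lands on a Monday or Thursday (gaps cycle 3, 4, 3, 4, 3).
So the schedule is: every Monday and Thursday.
Next Monday: 2013-05-20.
The following Thursday is 2013-05-23.
The following Monday is 2013-05-27.
Next Thursday: 2013-05-30.
Next Monday: 2013-06-03.
Next Thursday: 2013-06-06.
Next Monday: 2013-06-10.

2013-06-10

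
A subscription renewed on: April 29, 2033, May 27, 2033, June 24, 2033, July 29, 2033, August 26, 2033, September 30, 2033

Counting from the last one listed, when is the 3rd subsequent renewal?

December 30, 2033

These are Fridays with 28, 28, 35, 28, 35-day gaps.
Each is the final Friday of its month — April 29, 2033 is past the 28th, so '4th Friday' doesn't fit.
October 2033 ends with Friday October 28, 2033.
Last Friday of November 2033: November 25, 2033.
December 2033 ends with Friday December 30, 2033.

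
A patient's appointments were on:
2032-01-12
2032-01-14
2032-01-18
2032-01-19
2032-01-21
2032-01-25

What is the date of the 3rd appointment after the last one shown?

The gap pattern 2, 4, 1, 2, 4 repeats every 3 events.
These are the Mondays, Wednesdays and Sundays of each week.
The following Monday is 2032-01-26.
Next Wednesday: 2032-01-28.
The following Sunday is 2032-02-01.

2032-02-01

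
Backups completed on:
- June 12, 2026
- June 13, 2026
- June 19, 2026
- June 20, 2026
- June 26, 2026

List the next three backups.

Every event lands on a Friday or Saturday (gaps cycle 1, 6, 1, 6).
So the schedule is: every Friday and Saturday.
Next Saturday: June 27, 2026.
Next Friday: July 3, 2026.
The following Saturday is July 4, 2026.

June 27, 2026; July 3, 2026; July 4, 2026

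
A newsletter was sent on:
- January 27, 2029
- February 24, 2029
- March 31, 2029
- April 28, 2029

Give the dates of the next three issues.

May 26, 2029; June 30, 2029; July 28, 2029

All Saturdays; the gaps (28, 35, 28) vary with month length.
This is the last Saturday of each month.
May 2029 ends with Saturday May 26, 2029.
Last Saturday of June 2029: June 30, 2029.
Last Saturday of July 2029: July 28, 2029.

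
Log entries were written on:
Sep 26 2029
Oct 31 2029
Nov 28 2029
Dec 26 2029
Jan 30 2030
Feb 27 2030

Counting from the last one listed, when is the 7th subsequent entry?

Sep 25 2030

All Wednesdays; the gaps (35, 28, 28, 35, 28) vary with month length.
This is the last Wednesday of each month.
March 2030 ends with Wednesday Mar 27 2030.
April 2030 ends with Wednesday Apr 24 2030.
May 2030 ends with Wednesday May 29 2030.
June 2030 ends with Wednesday Jun 26 2030.
Last Wednesday of July 2030: Jul 31 2030.
August 2030 ends with Wednesday Aug 28 2030.
September 2030 ends with Wednesday Sep 25 2030.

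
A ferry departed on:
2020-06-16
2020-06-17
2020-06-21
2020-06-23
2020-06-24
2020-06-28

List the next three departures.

2020-06-30, 2020-07-01, 2020-07-05

The gap pattern 1, 4, 2, 1, 4 repeats every 3 events.
These are the Tuesdays, Wednesdays and Sundays of each week.
The following Tuesday is 2020-06-30.
The following Wednesday is 2020-07-01.
Next Sunday: 2020-07-05.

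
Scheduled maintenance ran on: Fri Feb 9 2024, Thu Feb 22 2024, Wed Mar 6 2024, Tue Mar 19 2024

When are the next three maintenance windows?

Mon Apr 1 2024, Sun Apr 14 2024, Sat Apr 27 2024

Gaps between consecutive events: 13, 13, 13 days — a constant 13-day interval.
Tue Mar 19 2024 + 13 days = Mon Apr 1 2024.
Mon Apr 1 2024 + 13 days = Sun Apr 14 2024.
Sun Apr 14 2024 + 13 days = Sat Apr 27 2024.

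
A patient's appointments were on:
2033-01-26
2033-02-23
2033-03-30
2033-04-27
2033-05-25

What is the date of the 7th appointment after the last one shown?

2033-12-28

These are Wednesdays with 28, 35, 28, 28-day gaps.
Each is the final Wednesday of its month — 2033-03-30 is past the 28th, so '4th Wednesday' doesn't fit.
June 2033 ends with Wednesday 2033-06-29.
Last Wednesday of July 2033: 2033-07-27.
August 2033 ends with Wednesday 2033-08-31.
Last Wednesday of September 2033: 2033-09-28.
October 2033 ends with Wednesday 2033-10-26.
Last Wednesday of November 2033: 2033-11-30.
December 2033 ends with Wednesday 2033-12-28.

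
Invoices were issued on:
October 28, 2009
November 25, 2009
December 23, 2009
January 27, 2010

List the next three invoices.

Gaps: 28, 28, 35 days — a mix of 28 and 35. Every date is a Wednesday.
Each is the 4th Wednesday of its month.
February 2010 — 4th Wednesday is February 24, 2010.
4th Wednesday of March 2010: March 24, 2010.
4th Wednesday of April 2010: April 28, 2010.

February 24, 2010; March 24, 2010; April 28, 2010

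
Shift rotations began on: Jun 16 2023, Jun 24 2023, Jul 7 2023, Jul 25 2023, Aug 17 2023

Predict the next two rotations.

Gaps: 8, 13, 18, 23 days — each gap is 5 larger than the previous one.
Next gap: 28 days. Aug 17 2023 + 28 days = Sep 14 2023.
Next gap: 33 days. Sep 14 2023 + 33 days = Oct 17 2023.

Sep 14 2023, Oct 17 2023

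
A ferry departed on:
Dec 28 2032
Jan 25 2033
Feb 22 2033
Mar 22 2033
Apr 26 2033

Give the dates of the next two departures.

These are Tuesdays at 28- or 35-day spacing (28, 28, 28, 35).
The pattern: 4th Tuesday of the month.
4th Tuesday of May 2033: May 24 2033.
June 2033 — 4th Tuesday is Jun 28 2033.

May 24 2033, Jun 28 2033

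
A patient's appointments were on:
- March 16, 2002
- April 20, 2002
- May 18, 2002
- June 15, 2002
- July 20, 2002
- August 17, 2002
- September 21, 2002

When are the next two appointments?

These are Saturdays at 28- or 35-day spacing (35, 28, 28, 35, 28, 35).
The pattern: 3rd Saturday of the month.
October 2002 — 3rd Saturday is October 19, 2002.
November 2002 — 3rd Saturday is November 16, 2002.

October 19, 2002; November 16, 2002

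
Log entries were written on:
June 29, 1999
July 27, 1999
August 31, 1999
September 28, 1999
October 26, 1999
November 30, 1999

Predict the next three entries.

All Tuesdays; the gaps (28, 35, 28, 28, 35) vary with month length.
This is the last Tuesday of each month.
December 1999 ends with Tuesday December 28, 1999.
Last Tuesday of January 2000: January 25, 2000.
Last Tuesday of February 2000: February 29, 2000.

December 28, 1999; January 25, 2000; February 29, 2000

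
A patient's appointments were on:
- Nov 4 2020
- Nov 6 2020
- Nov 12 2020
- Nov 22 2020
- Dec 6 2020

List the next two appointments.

Dec 24 2020, Jan 15 2021

The spacing grows by 4 each time: 2, 6, 10, 14 days.
Next gap: 18 days. Dec 6 2020 + 18 days = Dec 24 2020.
Next gap: 22 days. Dec 24 2020 + 22 days = Jan 15 2021.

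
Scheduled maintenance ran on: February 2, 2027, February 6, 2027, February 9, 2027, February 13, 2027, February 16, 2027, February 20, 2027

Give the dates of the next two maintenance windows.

Every event lands on a Tuesday or Saturday (gaps cycle 4, 3, 4, 3, 4).
So the schedule is: every Tuesday and Saturday.
The following Tuesday is February 23, 2027.
Next Saturday: February 27, 2027.

February 23, 2027; February 27, 2027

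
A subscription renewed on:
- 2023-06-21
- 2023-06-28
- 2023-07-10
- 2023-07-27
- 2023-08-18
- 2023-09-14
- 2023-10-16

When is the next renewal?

2023-11-22

The spacing grows by 5 each time: 7, 12, 17, 22, 27, 32 days.
Next gap: 37 days. 2023-10-16 + 37 days = 2023-11-22.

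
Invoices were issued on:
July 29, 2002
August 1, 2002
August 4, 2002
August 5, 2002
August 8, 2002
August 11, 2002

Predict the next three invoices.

Every event lands on a Monday or Thursday or Sunday (gaps cycle 3, 3, 1, 3, 3).
So the schedule is: every Monday, Thursday and Sunday.
The following Monday is August 12, 2002.
Next Thursday: August 15, 2002.
Next Sunday: August 18, 2002.

August 12, 2002; August 15, 2002; August 18, 2002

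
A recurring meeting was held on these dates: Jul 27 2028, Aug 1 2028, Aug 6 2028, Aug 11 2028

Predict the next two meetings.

Every event comes 5 days after the last (5, 5, 5).
Aug 11 2028 + 5 days = Aug 16 2028.
Aug 16 2028 + 5 days = Aug 21 2028.

Aug 16 2028, Aug 21 2028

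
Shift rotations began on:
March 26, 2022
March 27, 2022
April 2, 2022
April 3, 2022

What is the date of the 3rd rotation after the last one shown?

April 16, 2022

Every event lands on a Saturday or Sunday (gaps cycle 1, 6, 1).
So the schedule is: every Saturday and Sunday.
Next Saturday: April 9, 2022.
Next Sunday: April 10, 2022.
The following Saturday is April 16, 2022.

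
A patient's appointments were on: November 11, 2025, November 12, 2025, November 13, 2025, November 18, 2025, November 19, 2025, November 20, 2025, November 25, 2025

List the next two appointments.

Gaps: 1, 1, 5, 1, 1, 5 days — not constant, but cyclic with period 3.
The events fall on every Tuesday, Wednesday and Thursday.
The following Wednesday is November 26, 2025.
Next Thursday: November 27, 2025.

November 26, 2025; November 27, 2025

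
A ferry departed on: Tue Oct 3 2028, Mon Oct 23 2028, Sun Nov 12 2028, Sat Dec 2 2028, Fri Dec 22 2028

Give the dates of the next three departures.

Thu Jan 11 2029, Wed Jan 31 2029, Tue Feb 20 2029

The spacing is 20, 20, 20, 20 days — always 20 days.
Fri Dec 22 2028 + 20 days = Thu Jan 11 2029.
Thu Jan 11 2029 + 20 days = Wed Jan 31 2029.
Wed Jan 31 2029 + 20 days = Tue Feb 20 2029.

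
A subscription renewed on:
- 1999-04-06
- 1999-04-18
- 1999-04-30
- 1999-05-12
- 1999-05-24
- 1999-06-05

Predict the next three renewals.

1999-06-17, 1999-06-29, 1999-07-11

Every event comes 12 days after the last (12, 12, 12, 12, 12).
1999-06-05 + 12 days = 1999-06-17.
1999-06-17 + 12 days = 1999-06-29.
1999-06-29 + 12 days = 1999-07-11.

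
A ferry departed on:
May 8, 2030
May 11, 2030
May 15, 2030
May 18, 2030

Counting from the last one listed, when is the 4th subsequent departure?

June 1, 2030

Gaps: 3, 4, 3 days — not constant, but cyclic with period 2.
The events fall on every Wednesday and Saturday.
Next Wednesday: May 22, 2030.
The following Saturday is May 25, 2030.
The following Wednesday is May 29, 2030.
Next Saturday: June 1, 2030.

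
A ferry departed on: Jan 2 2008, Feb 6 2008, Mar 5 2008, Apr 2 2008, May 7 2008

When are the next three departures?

Gaps: 35, 28, 28, 35 days — a mix of 28 and 35. Every date is a Wednesday.
Each is the 1st Wednesday of its month.
June 2008 — 1st Wednesday is Jun 4 2008.
1st Wednesday of July 2008: Jul 2 2008.
August 2008 — 1st Wednesday is Aug 6 2008.

Jun 4 2008, Jul 2 2008, Aug 6 2008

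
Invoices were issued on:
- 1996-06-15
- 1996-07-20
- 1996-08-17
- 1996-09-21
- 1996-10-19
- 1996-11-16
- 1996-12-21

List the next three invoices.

1997-01-18, 1997-02-15, 1997-03-15

Gaps: 35, 28, 35, 28, 28, 35 days — a mix of 28 and 35. Every date is a Saturday.
Each is the 3rd Saturday of its month.
January 1997 — 3rd Saturday is 1997-01-18.
3rd Saturday of February 1997: 1997-02-15.
March 1997 — 3rd Saturday is 1997-03-15.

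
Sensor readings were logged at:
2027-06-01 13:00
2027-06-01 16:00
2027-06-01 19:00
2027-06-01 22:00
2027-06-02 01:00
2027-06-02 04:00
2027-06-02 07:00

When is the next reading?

Spacing: 3, 3, 3, 3, 3, 3 h — constant 3 h.
2027-06-02 07:00 + 3 h = 2027-06-02 10:00.

2027-06-02 10:00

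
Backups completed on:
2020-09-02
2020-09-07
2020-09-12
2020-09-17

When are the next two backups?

2020-09-22, 2020-09-27

Gaps between consecutive events: 5, 5, 5 days — a constant 5-day interval.
2020-09-17 + 5 days = 2020-09-22.
2020-09-22 + 5 days = 2020-09-27.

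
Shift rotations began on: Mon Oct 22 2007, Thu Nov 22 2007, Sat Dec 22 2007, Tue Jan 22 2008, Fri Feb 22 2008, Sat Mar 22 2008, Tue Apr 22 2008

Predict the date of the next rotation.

Thu May 22 2008

The day-of-month is always 22 (31, 30, 31, 31, 29, 31 days between events).
So this recurs on the 22nd of each month.
Next: May 2008 → Thu May 22 2008.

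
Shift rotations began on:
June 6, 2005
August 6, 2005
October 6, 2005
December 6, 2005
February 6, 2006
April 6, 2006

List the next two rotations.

Each date is the 6th; the gaps (61, 61, 61, 62, 59) track the month lengths.
The rule is the 6th of every 2 months.
June 2006: June 6, 2006.
August 2006: August 6, 2006.

June 6, 2006; August 6, 2006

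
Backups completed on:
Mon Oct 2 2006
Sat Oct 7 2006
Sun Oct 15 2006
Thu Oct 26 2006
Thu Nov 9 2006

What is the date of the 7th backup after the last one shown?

Thu May 10 2007

Intervals are 5, 8, 11, 14 days — an arithmetic progression with common difference 3.
Next gap: 17 days. Thu Nov 9 2006 + 17 days = Sun Nov 26 2006.
Next gap: 20 days. Sun Nov 26 2006 + 20 days = Sat Dec 16 2006.
Next gap: 23 days. Sat Dec 16 2006 + 23 days = Mon Jan 8 2007.
Next gap: 26 days. Mon Jan 8 2007 + 26 days = Sat Feb 3 2007.
Next gap: 29 days. Sat Feb 3 2007 + 29 days = Sun Mar 4 2007.
Next gap: 32 days. Sun Mar 4 2007 + 32 days = Thu Apr 5 2007.
Next gap: 35 days. Thu Apr 5 2007 + 35 days = Thu May 10 2007.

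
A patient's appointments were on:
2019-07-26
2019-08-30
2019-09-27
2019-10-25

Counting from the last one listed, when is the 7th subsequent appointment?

2020-05-29

These are Fridays with 35, 28, 28-day gaps.
Each is the final Friday of its month — 2019-08-30 is past the 28th, so '4th Friday' doesn't fit.
November 2019 ends with Friday 2019-11-29.
Last Friday of December 2019: 2019-12-27.
January 2020 ends with Friday 2020-01-31.
February 2020 ends with Friday 2020-02-28.
March 2020 ends with Friday 2020-03-27.
April 2020 ends with Friday 2020-04-24.
May 2020 ends with Friday 2020-05-29.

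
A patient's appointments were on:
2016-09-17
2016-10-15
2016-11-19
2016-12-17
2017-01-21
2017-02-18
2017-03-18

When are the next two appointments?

2017-04-15, 2017-05-20

These are Saturdays at 28- or 35-day spacing (28, 35, 28, 35, 28, 28).
The pattern: 3rd Saturday of the month.
April 2017 — 3rd Saturday is 2017-04-15.
3rd Saturday of May 2017: 2017-05-20.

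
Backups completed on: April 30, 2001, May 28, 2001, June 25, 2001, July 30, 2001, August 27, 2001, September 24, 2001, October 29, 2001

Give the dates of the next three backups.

November 26, 2001; December 31, 2001; January 28, 2002

All Mondays; the gaps (28, 28, 35, 28, 28, 35) vary with month length.
This is the last Monday of each month.
November 2001 ends with Monday November 26, 2001.
Last Monday of December 2001: December 31, 2001.
January 2002 ends with Monday January 28, 2002.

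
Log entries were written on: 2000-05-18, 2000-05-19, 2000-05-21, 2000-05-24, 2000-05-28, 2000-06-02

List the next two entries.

2000-06-08, 2000-06-15

Intervals are 1, 2, 3, 4, 5 days — an arithmetic progression with common difference 1.
Next gap: 6 days. 2000-06-02 + 6 days = 2000-06-08.
Next gap: 7 days. 2000-06-08 + 7 days = 2000-06-15.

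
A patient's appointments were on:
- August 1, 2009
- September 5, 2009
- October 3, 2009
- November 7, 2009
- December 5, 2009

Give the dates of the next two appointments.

January 2, 2010; February 6, 2010

These are Saturdays at 28- or 35-day spacing (35, 28, 35, 28).
The pattern: 1st Saturday of the month.
January 2010 — 1st Saturday is January 2, 2010.
1st Saturday of February 2010: February 6, 2010.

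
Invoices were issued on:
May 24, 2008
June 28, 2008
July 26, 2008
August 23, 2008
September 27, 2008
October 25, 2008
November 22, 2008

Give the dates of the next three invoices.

December 27, 2008; January 24, 2009; February 28, 2009

These are Saturdays at 28- or 35-day spacing (35, 28, 28, 35, 28, 28).
The pattern: 4th Saturday of the month.
4th Saturday of December 2008: December 27, 2008.
January 2009 — 4th Saturday is January 24, 2009.
4th Saturday of February 2009: February 28, 2009.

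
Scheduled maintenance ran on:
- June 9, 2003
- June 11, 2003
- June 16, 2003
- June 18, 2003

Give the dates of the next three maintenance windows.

Every event lands on a Monday or Wednesday (gaps cycle 2, 5, 2).
So the schedule is: every Monday and Wednesday.
Next Monday: June 23, 2003.
Next Wednesday: June 25, 2003.
The following Monday is June 30, 2003.

June 23, 2003; June 25, 2003; June 30, 2003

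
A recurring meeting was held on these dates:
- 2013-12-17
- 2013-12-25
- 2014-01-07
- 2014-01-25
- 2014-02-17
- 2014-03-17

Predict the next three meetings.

2014-04-19, 2014-05-27, 2014-07-09

The spacing grows by 5 each time: 8, 13, 18, 23, 28 days.
Next gap: 33 days. 2014-03-17 + 33 days = 2014-04-19.
Next gap: 38 days. 2014-04-19 + 38 days = 2014-05-27.
Next gap: 43 days. 2014-05-27 + 43 days = 2014-07-09.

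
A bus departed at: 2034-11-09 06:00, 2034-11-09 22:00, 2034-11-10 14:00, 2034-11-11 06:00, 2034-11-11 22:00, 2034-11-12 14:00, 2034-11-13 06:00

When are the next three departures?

The interval is a steady 16 hours (16, 16, 16, 16, 16, 16).
2034-11-13 06:00 + 16 h = 2034-11-13 22:00.
2034-11-13 22:00 + 16 h = 2034-11-14 14:00.
2034-11-14 14:00 + 16 h = 2034-11-15 06:00.

2034-11-13 22:00, 2034-11-14 14:00, 2034-11-15 06:00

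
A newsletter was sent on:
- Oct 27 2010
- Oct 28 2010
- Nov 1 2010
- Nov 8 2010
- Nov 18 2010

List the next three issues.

Dec 1 2010, Dec 17 2010, Jan 5 2011

Gaps: 1, 4, 7, 10 days — each gap is 3 larger than the previous one.
Next gap: 13 days. Nov 18 2010 + 13 days = Dec 1 2010.
Next gap: 16 days. Dec 1 2010 + 16 days = Dec 17 2010.
Next gap: 19 days. Dec 17 2010 + 19 days = Jan 5 2011.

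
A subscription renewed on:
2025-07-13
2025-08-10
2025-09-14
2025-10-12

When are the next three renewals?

2025-11-09, 2025-12-14, 2026-01-11

All dates are Sundays, 28, 35, 28 days apart.
Specifically, the 2nd Sunday of each month.
2nd Sunday of November 2025: 2025-11-09.
December 2025 — 2nd Sunday is 2025-12-14.
January 2026 — 2nd Sunday is 2026-01-11.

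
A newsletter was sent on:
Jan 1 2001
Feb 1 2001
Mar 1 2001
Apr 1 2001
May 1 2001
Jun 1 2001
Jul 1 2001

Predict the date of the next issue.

Each date is the 1st; the gaps (31, 28, 31, 30, 31, 30) track the month lengths.
The rule is the 1st of each month.
Next: August 2001 → Aug 1 2001.

Aug 1 2001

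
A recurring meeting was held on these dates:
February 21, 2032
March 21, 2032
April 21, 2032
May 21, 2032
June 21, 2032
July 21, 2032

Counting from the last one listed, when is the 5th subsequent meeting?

Each date is the 21st; the gaps (29, 31, 30, 31, 30) track the month lengths.
The rule is the 21st of each month.
August 2032: August 21, 2032.
Next: September 2032 → September 21, 2032.
Next: October 2032 → October 21, 2032.
November 2032: November 21, 2032.
Next: December 2032 → December 21, 2032.

December 21, 2032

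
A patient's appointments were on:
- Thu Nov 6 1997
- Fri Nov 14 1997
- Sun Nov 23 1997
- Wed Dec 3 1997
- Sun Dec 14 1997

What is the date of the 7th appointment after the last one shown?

Sun Mar 29 1998

Gaps: 8, 9, 10, 11 days — each gap is 1 larger than the previous one.
Next gap: 12 days. Sun Dec 14 1997 + 12 days = Fri Dec 26 1997.
Next gap: 13 days. Fri Dec 26 1997 + 13 days = Thu Jan 8 1998.
Next gap: 14 days. Thu Jan 8 1998 + 14 days = Thu Jan 22 1998.
Next gap: 15 days. Thu Jan 22 1998 + 15 days = Fri Feb 6 1998.
Next gap: 16 days. Fri Feb 6 1998 + 16 days = Sun Feb 22 1998.
Next gap: 17 days. Sun Feb 22 1998 + 17 days = Wed Mar 11 1998.
Next gap: 18 days. Wed Mar 11 1998 + 18 days = Sun Mar 29 1998.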